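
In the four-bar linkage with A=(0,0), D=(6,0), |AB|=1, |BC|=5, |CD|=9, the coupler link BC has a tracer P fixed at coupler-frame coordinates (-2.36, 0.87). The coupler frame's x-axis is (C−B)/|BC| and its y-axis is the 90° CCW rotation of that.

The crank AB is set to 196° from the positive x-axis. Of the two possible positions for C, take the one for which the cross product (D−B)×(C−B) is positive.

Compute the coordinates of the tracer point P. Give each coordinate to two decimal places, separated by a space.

-1.48 -2.74

A=(0,0), D=(6.00,0)
B = A + 1.00·(cos196°, sin196°) = (-0.9613, -0.2756)
|BD| = 6.9667
circle(B,5.00) ∩ circle(D,9.00): a=-0.5358, h=4.9712
  candidates: C₊=(-1.6933,4.6705) cross=34.633; C₋=(-1.2999,-5.2642) cross=-34.633
  mode + wants cross > 0 → take C=(-1.6933,4.6705) (cross=34.633)
ex = (C−B)/|BC| = (-0.1464,0.9892); ey = (-0.9892,-0.1464)
P = B + -2.36·ex + 0.87·ey = (-1.4764,-2.7376)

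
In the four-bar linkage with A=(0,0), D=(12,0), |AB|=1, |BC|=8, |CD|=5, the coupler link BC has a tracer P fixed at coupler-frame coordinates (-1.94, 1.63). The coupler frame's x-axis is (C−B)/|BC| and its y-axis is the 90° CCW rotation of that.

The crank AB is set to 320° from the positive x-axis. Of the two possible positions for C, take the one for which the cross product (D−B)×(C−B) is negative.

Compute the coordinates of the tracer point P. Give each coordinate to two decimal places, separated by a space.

-0.51 1.55

A=(0,0), D=(12.00,0)
B = A + 1.00·(cos320°, sin320°) = (0.7660, -0.6428)
|BD| = 11.2523
circle(B,8.00) ∩ circle(D,5.00): a=7.3591, h=3.1374
  candidates: C₊=(7.9339,2.9098) cross=35.303; C₋=(8.2924,-3.3546) cross=-35.303
  mode - wants cross < 0 → take C=(8.2924,-3.3546) (cross=-35.303)
ex = (C−B)/|BC| = (0.9408,-0.3390); ey = (0.3390,0.9408)
P = B + -1.94·ex + 1.63·ey = (-0.5066,1.5483)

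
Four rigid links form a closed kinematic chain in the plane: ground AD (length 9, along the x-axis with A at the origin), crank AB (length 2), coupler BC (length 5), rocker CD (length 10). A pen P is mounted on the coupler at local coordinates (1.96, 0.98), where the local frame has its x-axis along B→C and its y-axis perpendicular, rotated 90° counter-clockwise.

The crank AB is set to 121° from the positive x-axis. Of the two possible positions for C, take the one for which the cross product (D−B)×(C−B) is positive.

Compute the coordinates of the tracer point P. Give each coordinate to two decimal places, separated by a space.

-1.05 3.91

A=(0,0), D=(9.00,0)
B = A + 2.00·(cos121°, sin121°) = (-1.0301, 1.7143)
|BD| = 10.1755
circle(B,5.00) ∩ circle(D,10.00): a=1.4025, h=4.7993
  candidates: C₊=(1.1609,6.2087) cross=48.835; C₋=(-0.4562,-3.2526) cross=-48.835
  mode + wants cross > 0 → take C=(1.1609,6.2087) (cross=48.835)
ex = (C−B)/|BC| = (0.4382,0.8989); ey = (-0.8989,0.4382)
P = B + 1.96·ex + 0.98·ey = (-1.0521,3.9056)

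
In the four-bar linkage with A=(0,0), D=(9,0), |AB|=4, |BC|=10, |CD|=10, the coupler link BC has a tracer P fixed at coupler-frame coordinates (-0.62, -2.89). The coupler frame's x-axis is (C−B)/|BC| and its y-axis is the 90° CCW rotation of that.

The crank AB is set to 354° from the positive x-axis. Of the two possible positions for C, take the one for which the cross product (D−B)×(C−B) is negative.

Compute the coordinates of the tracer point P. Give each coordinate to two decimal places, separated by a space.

1.05 -0.79

A=(0,0), D=(9.00,0)
B = A + 4.00·(cos354°, sin354°) = (3.9781, -0.4181)
|BD| = 5.0393
circle(B,10.00) ∩ circle(D,10.00): a=2.5196, h=9.6774
  candidates: C₊=(5.6861,9.4349) cross=48.767; C₋=(7.2920,-9.8531) cross=-48.767
  mode - wants cross < 0 → take C=(7.2920,-9.8531) (cross=-48.767)
ex = (C−B)/|BC| = (0.3314,-0.9435); ey = (0.9435,0.3314)
P = B + -0.62·ex + -2.89·ey = (1.0459,-0.7909)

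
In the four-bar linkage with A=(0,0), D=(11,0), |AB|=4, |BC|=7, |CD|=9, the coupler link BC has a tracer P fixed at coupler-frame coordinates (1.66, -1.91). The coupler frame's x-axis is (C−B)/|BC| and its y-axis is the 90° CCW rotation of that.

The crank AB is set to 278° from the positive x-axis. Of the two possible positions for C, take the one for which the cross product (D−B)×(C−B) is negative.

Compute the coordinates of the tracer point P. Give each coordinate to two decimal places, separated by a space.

A=(0,0), D=(11.00,0)
B = A + 4.00·(cos278°, sin278°) = (0.5567, -3.9611)
|BD| = 11.1693
circle(B,7.00) ∩ circle(D,9.00): a=4.1521, h=5.6356
  candidates: C₊=(2.4404,2.7807) cross=62.945; C₋=(6.4376,-7.7578) cross=-62.945
  mode - wants cross < 0 → take C=(6.4376,-7.7578) (cross=-62.945)
ex = (C−B)/|BC| = (0.8401,-0.5424); ey = (0.5424,0.8401)
P = B + 1.66·ex + -1.91·ey = (0.9153,-6.4661)

0.92 -6.47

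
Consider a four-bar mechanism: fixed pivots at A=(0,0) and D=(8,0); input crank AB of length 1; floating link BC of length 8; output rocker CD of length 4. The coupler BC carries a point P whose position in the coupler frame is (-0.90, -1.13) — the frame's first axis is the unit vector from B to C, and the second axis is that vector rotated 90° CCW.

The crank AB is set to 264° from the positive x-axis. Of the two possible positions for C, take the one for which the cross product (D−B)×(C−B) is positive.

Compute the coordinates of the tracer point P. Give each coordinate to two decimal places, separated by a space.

A=(0,0), D=(8.00,0)
B = A + 1.00·(cos264°, sin264°) = (-0.1045, -0.9945)
|BD| = 8.1653
circle(B,8.00) ∩ circle(D,4.00): a=7.0219, h=3.8331
  candidates: C₊=(6.3982,3.6653) cross=31.298; C₋=(7.3320,-3.9438) cross=-31.298
  mode + wants cross > 0 → take C=(6.3982,3.6653) (cross=31.298)
ex = (C−B)/|BC| = (0.8128,0.5825); ey = (-0.5825,0.8128)
P = B + -0.90·ex + -1.13·ey = (-0.1779,-2.4373)

-0.18 -2.44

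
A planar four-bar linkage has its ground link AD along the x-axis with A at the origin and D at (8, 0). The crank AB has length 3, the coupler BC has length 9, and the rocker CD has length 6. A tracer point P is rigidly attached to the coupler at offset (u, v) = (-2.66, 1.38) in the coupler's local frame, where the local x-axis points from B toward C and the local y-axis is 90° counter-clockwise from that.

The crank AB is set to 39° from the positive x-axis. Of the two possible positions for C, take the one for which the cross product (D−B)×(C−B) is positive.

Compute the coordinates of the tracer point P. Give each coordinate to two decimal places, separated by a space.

A=(0,0), D=(8.00,0)
B = A + 3.00·(cos39°, sin39°) = (2.3314, 1.8880)
|BD| = 5.9747
circle(B,9.00) ∩ circle(D,6.00): a=6.7532, h=5.9493
  candidates: C₊=(10.6186,5.3984) cross=35.545; C₋=(6.8587,-5.8905) cross=-35.545
  mode + wants cross > 0 → take C=(10.6186,5.3984) (cross=35.545)
ex = (C−B)/|BC| = (0.9208,0.3901); ey = (-0.3901,0.9208)
P = B + -2.66·ex + 1.38·ey = (-0.6561,2.1211)

-0.66 2.12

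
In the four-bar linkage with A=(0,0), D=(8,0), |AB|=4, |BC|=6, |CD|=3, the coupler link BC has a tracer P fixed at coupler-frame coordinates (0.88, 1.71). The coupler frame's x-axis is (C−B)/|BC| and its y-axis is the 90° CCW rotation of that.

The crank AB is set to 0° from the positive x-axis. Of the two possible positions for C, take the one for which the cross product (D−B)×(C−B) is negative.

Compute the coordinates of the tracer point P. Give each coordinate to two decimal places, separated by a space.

A=(0,0), D=(8.00,0)
B = A + 4.00·(cos0°, sin0°) = (4.0000, 0.0000)
|BD| = 4.0000
circle(B,6.00) ∩ circle(D,3.00): a=5.3750, h=2.6663
  candidates: C₊=(9.3750,2.6663) cross=10.665; C₋=(9.3750,-2.6663) cross=-10.665
  mode - wants cross < 0 → take C=(9.3750,-2.6663) (cross=-10.665)
ex = (C−B)/|BC| = (0.8958,-0.4444); ey = (0.4444,0.8958)
P = B + 0.88·ex + 1.71·ey = (5.5482,1.1408)

5.55 1.14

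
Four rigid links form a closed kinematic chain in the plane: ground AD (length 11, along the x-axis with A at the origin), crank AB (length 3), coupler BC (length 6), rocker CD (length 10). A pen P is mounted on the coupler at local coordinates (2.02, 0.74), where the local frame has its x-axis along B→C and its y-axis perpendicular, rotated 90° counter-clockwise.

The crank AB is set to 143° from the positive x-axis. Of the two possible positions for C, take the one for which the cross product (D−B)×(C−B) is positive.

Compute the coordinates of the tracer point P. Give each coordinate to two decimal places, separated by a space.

A=(0,0), D=(11.00,0)
B = A + 3.00·(cos143°, sin143°) = (-2.3959, 1.8054)
|BD| = 13.5170
circle(B,6.00) ∩ circle(D,10.00): a=4.3911, h=4.0888
  candidates: C₊=(2.5020,5.2711) cross=55.268; C₋=(1.4097,-2.8332) cross=-55.268
  mode + wants cross > 0 → take C=(2.5020,5.2711) (cross=55.268)
ex = (C−B)/|BC| = (0.8163,0.5776); ey = (-0.5776,0.8163)
P = B + 2.02·ex + 0.74·ey = (-1.1744,3.5763)

-1.17 3.58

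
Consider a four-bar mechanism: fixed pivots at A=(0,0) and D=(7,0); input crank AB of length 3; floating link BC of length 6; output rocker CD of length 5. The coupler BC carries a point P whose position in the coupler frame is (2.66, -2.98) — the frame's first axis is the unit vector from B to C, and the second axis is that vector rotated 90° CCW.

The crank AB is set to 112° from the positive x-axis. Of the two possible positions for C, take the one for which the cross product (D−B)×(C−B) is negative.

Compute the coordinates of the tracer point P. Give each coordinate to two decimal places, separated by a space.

-1.94 -1.13

A=(0,0), D=(7.00,0)
B = A + 3.00·(cos112°, sin112°) = (-1.1238, 2.7816)
|BD| = 8.5868
circle(B,6.00) ∩ circle(D,5.00): a=4.9339, h=3.4141
  candidates: C₊=(4.6500,4.4133) cross=29.317; C₋=(2.4381,-2.0468) cross=-29.317
  mode - wants cross < 0 → take C=(2.4381,-2.0468) (cross=-29.317)
ex = (C−B)/|BC| = (0.5937,-0.8047); ey = (0.8047,0.5937)
P = B + 2.66·ex + -2.98·ey = (-1.9428,-1.1281)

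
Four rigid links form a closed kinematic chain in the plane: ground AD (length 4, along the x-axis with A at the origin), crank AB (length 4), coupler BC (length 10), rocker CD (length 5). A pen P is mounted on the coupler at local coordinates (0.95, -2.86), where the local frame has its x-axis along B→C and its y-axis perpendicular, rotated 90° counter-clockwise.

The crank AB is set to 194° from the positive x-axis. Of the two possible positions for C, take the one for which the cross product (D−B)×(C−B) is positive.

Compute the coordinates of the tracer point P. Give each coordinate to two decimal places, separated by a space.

A=(0,0), D=(4.00,0)
B = A + 4.00·(cos194°, sin194°) = (-3.8812, -0.9677)
|BD| = 7.9404
circle(B,10.00) ∩ circle(D,5.00): a=8.6929, h=4.9430
  candidates: C₊=(4.1445,4.9979) cross=39.250; C₋=(5.3493,-4.8145) cross=-39.250
  mode + wants cross > 0 → take C=(4.1445,4.9979) (cross=39.250)
ex = (C−B)/|BC| = (0.8026,0.5966); ey = (-0.5966,0.8026)
P = B + 0.95·ex + -2.86·ey = (-1.4126,-2.6963)

-1.41 -2.70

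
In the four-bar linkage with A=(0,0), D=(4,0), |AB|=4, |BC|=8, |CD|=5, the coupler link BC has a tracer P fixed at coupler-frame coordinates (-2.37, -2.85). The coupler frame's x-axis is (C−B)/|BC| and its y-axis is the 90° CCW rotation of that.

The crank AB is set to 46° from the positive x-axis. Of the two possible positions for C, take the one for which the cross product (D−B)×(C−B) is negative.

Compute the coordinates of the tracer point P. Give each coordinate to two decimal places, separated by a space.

-0.45 4.71

A=(0,0), D=(4.00,0)
B = A + 4.00·(cos46°, sin46°) = (2.7786, 2.8774)
|BD| = 3.1258
circle(B,8.00) ∩ circle(D,5.00): a=7.8012, h=1.7722
  candidates: C₊=(7.4582,-3.6112) cross=5.540; C₋=(4.1955,-4.9962) cross=-5.540
  mode - wants cross < 0 → take C=(4.1955,-4.9962) (cross=-5.540)
ex = (C−B)/|BC| = (0.1771,-0.9842); ey = (0.9842,0.1771)
P = B + -2.37·ex + -2.85·ey = (-0.4461,4.7051)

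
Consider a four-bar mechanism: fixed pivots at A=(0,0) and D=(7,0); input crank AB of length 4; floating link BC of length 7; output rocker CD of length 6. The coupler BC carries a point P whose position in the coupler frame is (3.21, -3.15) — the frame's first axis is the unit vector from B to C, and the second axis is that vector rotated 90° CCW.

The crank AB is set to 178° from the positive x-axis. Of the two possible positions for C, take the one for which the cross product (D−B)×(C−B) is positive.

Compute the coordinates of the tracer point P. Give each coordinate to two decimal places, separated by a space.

0.33 -1.07

A=(0,0), D=(7.00,0)
B = A + 4.00·(cos178°, sin178°) = (-3.9976, 0.1396)
|BD| = 10.9984
circle(B,7.00) ∩ circle(D,6.00): a=6.0902, h=3.4510
  candidates: C₊=(2.1360,3.5130) cross=37.955; C₋=(2.0484,-3.3884) cross=-37.955
  mode + wants cross > 0 → take C=(2.1360,3.5130) (cross=37.955)
ex = (C−B)/|BC| = (0.8762,0.4819); ey = (-0.4819,0.8762)
P = B + 3.21·ex + -3.15·ey = (0.3331,-1.0735)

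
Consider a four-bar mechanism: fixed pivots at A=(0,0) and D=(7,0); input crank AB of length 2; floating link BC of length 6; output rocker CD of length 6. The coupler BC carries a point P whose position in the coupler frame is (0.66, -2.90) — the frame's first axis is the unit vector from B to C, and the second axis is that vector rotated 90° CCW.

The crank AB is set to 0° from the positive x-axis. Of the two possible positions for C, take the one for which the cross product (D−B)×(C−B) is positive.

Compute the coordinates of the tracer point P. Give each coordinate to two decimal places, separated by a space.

4.91 -0.61

A=(0,0), D=(7.00,0)
B = A + 2.00·(cos0°, sin0°) = (2.0000, 0.0000)
|BD| = 5.0000
circle(B,6.00) ∩ circle(D,6.00): a=2.5000, h=5.4544
  candidates: C₊=(4.5000,5.4544) cross=27.272; C₋=(4.5000,-5.4544) cross=-27.272
  mode + wants cross > 0 → take C=(4.5000,5.4544) (cross=27.272)
ex = (C−B)/|BC| = (0.4167,0.9091); ey = (-0.9091,0.4167)
P = B + 0.66·ex + -2.90·ey = (4.9113,-0.6084)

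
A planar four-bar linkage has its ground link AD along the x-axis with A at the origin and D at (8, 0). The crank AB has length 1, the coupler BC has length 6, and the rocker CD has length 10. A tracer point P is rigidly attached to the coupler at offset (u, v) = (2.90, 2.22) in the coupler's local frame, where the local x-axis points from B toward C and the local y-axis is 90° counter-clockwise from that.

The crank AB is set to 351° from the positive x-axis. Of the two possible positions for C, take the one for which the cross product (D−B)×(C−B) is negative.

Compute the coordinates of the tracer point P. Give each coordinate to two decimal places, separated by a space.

A=(0,0), D=(8.00,0)
B = A + 1.00·(cos351°, sin351°) = (0.9877, -0.1564)
|BD| = 7.0141
circle(B,6.00) ∩ circle(D,10.00): a=-1.0552, h=5.9065
  candidates: C₊=(-0.1990,5.7250) cross=41.428; C₋=(0.0644,-6.0850) cross=-41.428
  mode - wants cross < 0 → take C=(0.0644,-6.0850) (cross=-41.428)
ex = (C−B)/|BC| = (-0.1539,-0.9881); ey = (0.9881,-0.1539)
P = B + 2.90·ex + 2.22·ey = (2.7350,-3.3635)

2.74 -3.36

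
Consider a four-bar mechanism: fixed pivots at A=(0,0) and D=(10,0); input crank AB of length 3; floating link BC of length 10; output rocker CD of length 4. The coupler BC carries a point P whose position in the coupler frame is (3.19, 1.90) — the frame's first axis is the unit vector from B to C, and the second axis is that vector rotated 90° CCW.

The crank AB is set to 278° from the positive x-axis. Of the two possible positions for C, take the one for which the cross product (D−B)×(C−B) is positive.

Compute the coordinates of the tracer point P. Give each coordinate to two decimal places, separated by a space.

A=(0,0), D=(10.00,0)
B = A + 3.00·(cos278°, sin278°) = (0.4175, -2.9708)
|BD| = 10.0324
circle(B,10.00) ∩ circle(D,4.00): a=9.2026, h=3.9130
  candidates: C₊=(8.0487,3.4918) cross=39.257; C₋=(10.3661,-3.9832) cross=-39.257
  mode + wants cross > 0 → take C=(8.0487,3.4918) (cross=39.257)
ex = (C−B)/|BC| = (0.7631,0.6463); ey = (-0.6463,0.7631)
P = B + 3.19·ex + 1.90·ey = (1.6240,0.5407)

1.62 0.54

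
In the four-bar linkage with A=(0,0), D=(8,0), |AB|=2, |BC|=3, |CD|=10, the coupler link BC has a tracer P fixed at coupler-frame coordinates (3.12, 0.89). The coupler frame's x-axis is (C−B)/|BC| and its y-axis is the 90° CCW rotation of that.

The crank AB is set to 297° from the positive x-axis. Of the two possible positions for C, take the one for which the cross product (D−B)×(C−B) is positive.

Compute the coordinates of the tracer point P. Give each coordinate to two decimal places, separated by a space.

-2.34 -1.72

A=(0,0), D=(8.00,0)
B = A + 2.00·(cos297°, sin297°) = (0.9080, -1.7820)
|BD| = 7.3125
circle(B,3.00) ∩ circle(D,10.00): a=-2.5660, h=1.5542
  candidates: C₊=(-1.9594,-0.9000) cross=11.365; C₋=(-1.2019,-3.9147) cross=-11.365
  mode + wants cross > 0 → take C=(-1.9594,-0.9000) (cross=11.365)
ex = (C−B)/|BC| = (-0.9558,0.2940); ey = (-0.2940,-0.9558)
P = B + 3.12·ex + 0.89·ey = (-2.3358,-1.7153)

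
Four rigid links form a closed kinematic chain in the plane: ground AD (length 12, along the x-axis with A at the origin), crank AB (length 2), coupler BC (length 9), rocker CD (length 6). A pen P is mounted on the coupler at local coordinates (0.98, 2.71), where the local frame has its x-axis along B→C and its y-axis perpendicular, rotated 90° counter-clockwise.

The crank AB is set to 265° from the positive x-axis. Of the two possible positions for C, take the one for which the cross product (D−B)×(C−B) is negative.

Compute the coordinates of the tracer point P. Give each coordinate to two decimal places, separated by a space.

A=(0,0), D=(12.00,0)
B = A + 2.00·(cos265°, sin265°) = (-0.1743, -1.9924)
|BD| = 12.3363
circle(B,9.00) ∩ circle(D,6.00): a=7.9920, h=4.1385
  candidates: C₊=(7.0444,3.3826) cross=51.054; C₋=(8.3812,-4.7858) cross=-51.054
  mode - wants cross < 0 → take C=(8.3812,-4.7858) (cross=-51.054)
ex = (C−B)/|BC| = (0.9506,-0.3104); ey = (0.3104,0.9506)
P = B + 0.98·ex + 2.71·ey = (1.5984,0.2796)

1.60 0.28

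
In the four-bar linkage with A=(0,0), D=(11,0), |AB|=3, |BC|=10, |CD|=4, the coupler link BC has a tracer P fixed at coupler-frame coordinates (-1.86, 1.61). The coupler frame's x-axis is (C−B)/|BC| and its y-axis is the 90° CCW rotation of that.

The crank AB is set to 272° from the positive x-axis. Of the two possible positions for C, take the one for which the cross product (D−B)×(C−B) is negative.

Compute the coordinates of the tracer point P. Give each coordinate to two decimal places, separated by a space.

A=(0,0), D=(11.00,0)
B = A + 3.00·(cos272°, sin272°) = (0.1047, -2.9982)
|BD| = 11.3003
circle(B,10.00) ∩ circle(D,4.00): a=9.3669, h=3.5017
  candidates: C₊=(8.2068,2.8632) cross=39.570; C₋=(10.0649,-3.8892) cross=-39.570
  mode - wants cross < 0 → take C=(10.0649,-3.8892) (cross=-39.570)
ex = (C−B)/|BC| = (0.9960,-0.0891); ey = (0.0891,0.9960)
P = B + -1.86·ex + 1.61·ey = (-1.6045,-1.2289)

-1.60 -1.23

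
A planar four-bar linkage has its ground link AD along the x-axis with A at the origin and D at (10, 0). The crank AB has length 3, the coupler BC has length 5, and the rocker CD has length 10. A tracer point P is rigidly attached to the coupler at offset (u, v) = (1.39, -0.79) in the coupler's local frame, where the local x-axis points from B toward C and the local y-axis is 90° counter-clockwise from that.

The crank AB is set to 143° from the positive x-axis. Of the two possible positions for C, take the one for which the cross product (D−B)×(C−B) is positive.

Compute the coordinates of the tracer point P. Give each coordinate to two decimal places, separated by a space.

-0.83 2.12

A=(0,0), D=(10.00,0)
B = A + 3.00·(cos143°, sin143°) = (-2.3959, 1.8054)
|BD| = 12.5267
circle(B,5.00) ∩ circle(D,10.00): a=3.2697, h=3.7827
  candidates: C₊=(1.3849,5.0774) cross=47.385; C₋=(0.2945,-2.4090) cross=-47.385
  mode + wants cross > 0 → take C=(1.3849,5.0774) (cross=47.385)
ex = (C−B)/|BC| = (0.7562,0.6544); ey = (-0.6544,0.7562)
P = B + 1.39·ex + -0.79·ey = (-0.8279,2.1177)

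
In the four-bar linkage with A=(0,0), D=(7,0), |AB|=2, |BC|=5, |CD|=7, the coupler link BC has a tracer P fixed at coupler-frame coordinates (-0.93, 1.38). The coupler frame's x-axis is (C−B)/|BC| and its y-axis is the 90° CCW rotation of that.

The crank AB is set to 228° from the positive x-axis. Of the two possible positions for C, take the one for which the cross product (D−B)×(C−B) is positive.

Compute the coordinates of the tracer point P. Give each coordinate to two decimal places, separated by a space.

-2.98 -1.77

A=(0,0), D=(7.00,0)
B = A + 2.00·(cos228°, sin228°) = (-1.3383, -1.4863)
|BD| = 8.4697
circle(B,5.00) ∩ circle(D,7.00): a=2.8180, h=4.1302
  candidates: C₊=(0.7113,3.0744) cross=34.982; C₋=(2.1608,-5.0579) cross=-34.982
  mode + wants cross > 0 → take C=(0.7113,3.0744) (cross=34.982)
ex = (C−B)/|BC| = (0.4099,0.9121); ey = (-0.9121,0.4099)
P = B + -0.93·ex + 1.38·ey = (-2.9782,-1.7689)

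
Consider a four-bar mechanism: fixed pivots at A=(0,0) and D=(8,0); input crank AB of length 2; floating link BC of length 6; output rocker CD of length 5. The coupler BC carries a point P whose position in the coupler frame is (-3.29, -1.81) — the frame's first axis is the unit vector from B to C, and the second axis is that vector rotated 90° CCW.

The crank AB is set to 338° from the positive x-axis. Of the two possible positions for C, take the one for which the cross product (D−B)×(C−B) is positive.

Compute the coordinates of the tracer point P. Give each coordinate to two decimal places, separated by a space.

A=(0,0), D=(8.00,0)
B = A + 2.00·(cos338°, sin338°) = (1.8544, -0.7492)
|BD| = 6.1911
circle(B,6.00) ∩ circle(D,5.00): a=3.9839, h=4.4865
  candidates: C₊=(5.2661,4.1864) cross=27.776; C₋=(6.3519,-4.7206) cross=-27.776
  mode + wants cross > 0 → take C=(5.2661,4.1864) (cross=27.776)
ex = (C−B)/|BC| = (0.5686,0.8226); ey = (-0.8226,0.5686)
P = B + -3.29·ex + -1.81·ey = (1.4725,-4.4848)

1.47 -4.48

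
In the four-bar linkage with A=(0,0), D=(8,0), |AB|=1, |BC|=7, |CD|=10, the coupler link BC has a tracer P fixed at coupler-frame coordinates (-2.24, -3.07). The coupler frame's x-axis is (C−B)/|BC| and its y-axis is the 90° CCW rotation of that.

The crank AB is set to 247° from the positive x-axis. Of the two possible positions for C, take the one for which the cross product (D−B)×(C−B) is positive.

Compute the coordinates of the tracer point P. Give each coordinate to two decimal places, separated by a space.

2.53 -3.35

A=(0,0), D=(8.00,0)
B = A + 1.00·(cos247°, sin247°) = (-0.3907, -0.9205)
|BD| = 8.4411
circle(B,7.00) ∩ circle(D,10.00): a=1.1996, h=6.8964
  candidates: C₊=(0.0496,6.0656) cross=58.213; C₋=(1.5538,-7.6450) cross=-58.213
  mode + wants cross > 0 → take C=(0.0496,6.0656) (cross=58.213)
ex = (C−B)/|BC| = (0.0629,0.9980); ey = (-0.9980,0.0629)
P = B + -2.24·ex + -3.07·ey = (2.5323,-3.3492)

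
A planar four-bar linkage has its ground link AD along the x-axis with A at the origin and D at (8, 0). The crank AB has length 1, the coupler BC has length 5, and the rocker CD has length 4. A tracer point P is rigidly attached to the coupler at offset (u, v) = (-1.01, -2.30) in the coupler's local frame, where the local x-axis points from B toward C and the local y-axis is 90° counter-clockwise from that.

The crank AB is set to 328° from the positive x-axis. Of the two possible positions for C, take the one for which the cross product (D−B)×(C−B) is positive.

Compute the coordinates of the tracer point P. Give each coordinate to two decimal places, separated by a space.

A=(0,0), D=(8.00,0)
B = A + 1.00·(cos328°, sin328°) = (0.8480, -0.5299)
|BD| = 7.1716
circle(B,5.00) ∩ circle(D,4.00): a=4.2133, h=2.6923
  candidates: C₊=(4.8508,2.4663) cross=19.308; C₋=(5.2487,-2.9035) cross=-19.308
  mode + wants cross > 0 → take C=(4.8508,2.4663) (cross=19.308)
ex = (C−B)/|BC| = (0.8006,0.5993); ey = (-0.5993,0.8006)
P = B + -1.01·ex + -2.30·ey = (1.4178,-2.9765)

1.42 -2.98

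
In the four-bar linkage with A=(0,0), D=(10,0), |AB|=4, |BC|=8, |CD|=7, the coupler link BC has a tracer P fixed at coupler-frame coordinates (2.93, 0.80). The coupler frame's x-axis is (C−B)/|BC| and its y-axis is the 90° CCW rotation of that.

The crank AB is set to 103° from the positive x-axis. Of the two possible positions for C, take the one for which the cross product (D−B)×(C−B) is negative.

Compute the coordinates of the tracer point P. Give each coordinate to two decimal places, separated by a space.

A=(0,0), D=(10.00,0)
B = A + 4.00·(cos103°, sin103°) = (-0.8998, 3.8975)
|BD| = 11.5757
circle(B,8.00) ∩ circle(D,7.00): a=6.4357, h=4.7520
  candidates: C₊=(6.7601,6.2051) cross=55.007; C₋=(3.5602,-2.7439) cross=-55.007
  mode - wants cross < 0 → take C=(3.5602,-2.7439) (cross=-55.007)
ex = (C−B)/|BC| = (0.5575,-0.8302); ey = (0.8302,0.5575)
P = B + 2.93·ex + 0.80·ey = (1.3978,1.9111)

1.40 1.91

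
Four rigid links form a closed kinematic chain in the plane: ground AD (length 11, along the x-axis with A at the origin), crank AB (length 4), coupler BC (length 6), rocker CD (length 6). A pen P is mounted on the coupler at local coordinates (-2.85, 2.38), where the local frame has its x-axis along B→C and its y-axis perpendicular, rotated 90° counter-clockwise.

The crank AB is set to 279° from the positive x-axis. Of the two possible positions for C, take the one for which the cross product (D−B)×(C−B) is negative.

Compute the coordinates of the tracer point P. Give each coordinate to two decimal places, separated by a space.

A=(0,0), D=(11.00,0)
B = A + 4.00·(cos279°, sin279°) = (0.6257, -3.9508)
|BD| = 11.1011
circle(B,6.00) ∩ circle(D,6.00): a=5.5505, h=2.2785
  candidates: C₊=(5.0020,0.1539) cross=25.294; C₋=(6.6238,-4.1047) cross=-25.294
  mode - wants cross < 0 → take C=(6.6238,-4.1047) (cross=-25.294)
ex = (C−B)/|BC| = (0.9997,-0.0257); ey = (0.0257,0.9997)
P = B + -2.85·ex + 2.38·ey = (-2.1623,-1.4984)

-2.16 -1.50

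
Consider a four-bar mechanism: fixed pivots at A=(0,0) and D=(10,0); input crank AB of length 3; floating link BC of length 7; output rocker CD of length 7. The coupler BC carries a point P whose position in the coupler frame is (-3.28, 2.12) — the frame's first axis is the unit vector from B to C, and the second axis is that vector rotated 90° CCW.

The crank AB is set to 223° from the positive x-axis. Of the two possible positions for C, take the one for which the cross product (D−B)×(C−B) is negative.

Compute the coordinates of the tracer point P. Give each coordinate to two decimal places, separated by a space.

A=(0,0), D=(10.00,0)
B = A + 3.00·(cos223°, sin223°) = (-2.1941, -2.0460)
|BD| = 12.3645
circle(B,7.00) ∩ circle(D,7.00): a=6.1823, h=3.2832
  candidates: C₊=(3.3597,2.2150) cross=40.596; C₋=(4.4463,-4.2610) cross=-40.596
  mode - wants cross < 0 → take C=(4.4463,-4.2610) (cross=-40.596)
ex = (C−B)/|BC| = (0.9486,-0.3164); ey = (0.3164,0.9486)
P = B + -3.28·ex + 2.12·ey = (-4.6347,1.0030)

-4.63 1.00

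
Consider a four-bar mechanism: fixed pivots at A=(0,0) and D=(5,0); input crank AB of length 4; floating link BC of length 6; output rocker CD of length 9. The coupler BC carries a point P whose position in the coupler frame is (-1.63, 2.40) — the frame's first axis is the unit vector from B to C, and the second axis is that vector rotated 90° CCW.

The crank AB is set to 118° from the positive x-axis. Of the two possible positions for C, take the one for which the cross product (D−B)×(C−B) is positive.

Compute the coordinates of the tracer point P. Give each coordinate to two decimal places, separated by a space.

-4.78 3.64

A=(0,0), D=(5.00,0)
B = A + 4.00·(cos118°, sin118°) = (-1.8779, 3.5318)
|BD| = 7.7317
circle(B,6.00) ∩ circle(D,9.00): a=0.9557, h=5.9234
  candidates: C₊=(1.6781,8.3645) cross=45.798; C₋=(-3.7335,-2.1741) cross=-45.798
  mode + wants cross > 0 → take C=(1.6781,8.3645) (cross=45.798)
ex = (C−B)/|BC| = (0.5927,0.8055); ey = (-0.8055,0.5927)
P = B + -1.63·ex + 2.40·ey = (-4.7770,3.6413)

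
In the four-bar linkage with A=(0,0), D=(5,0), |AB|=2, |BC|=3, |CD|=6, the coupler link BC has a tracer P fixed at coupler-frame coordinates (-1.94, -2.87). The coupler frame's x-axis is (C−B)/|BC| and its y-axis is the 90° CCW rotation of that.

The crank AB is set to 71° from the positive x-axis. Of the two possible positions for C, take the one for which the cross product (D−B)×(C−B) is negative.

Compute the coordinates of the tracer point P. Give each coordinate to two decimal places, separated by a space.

-0.72 5.07

A=(0,0), D=(5.00,0)
B = A + 2.00·(cos71°, sin71°) = (0.6511, 1.8910)
|BD| = 4.7422
circle(B,3.00) ∩ circle(D,6.00): a=-0.4757, h=2.9621
  candidates: C₊=(1.3961,4.7971) cross=14.047; C₋=(-0.9662,-0.6356) cross=-14.047
  mode - wants cross < 0 → take C=(-0.9662,-0.6356) (cross=-14.047)
ex = (C−B)/|BC| = (-0.5391,-0.8422); ey = (0.8422,-0.5391)
P = B + -1.94·ex + -2.87·ey = (-0.7202,5.0722)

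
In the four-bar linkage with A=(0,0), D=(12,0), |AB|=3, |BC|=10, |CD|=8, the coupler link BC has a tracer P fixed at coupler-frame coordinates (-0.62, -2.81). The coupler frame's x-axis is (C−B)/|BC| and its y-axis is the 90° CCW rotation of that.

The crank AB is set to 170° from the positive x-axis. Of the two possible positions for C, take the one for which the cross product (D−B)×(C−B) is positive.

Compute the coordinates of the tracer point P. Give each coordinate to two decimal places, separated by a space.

A=(0,0), D=(12.00,0)
B = A + 3.00·(cos170°, sin170°) = (-2.9544, 0.5209)
|BD| = 14.9635
circle(B,10.00) ∩ circle(D,8.00): a=8.6847, h=4.9575
  candidates: C₊=(5.8976,5.1730) cross=74.181; C₋=(5.5524,-4.7359) cross=-74.181
  mode + wants cross > 0 → take C=(5.8976,5.1730) (cross=74.181)
ex = (C−B)/|BC| = (0.8852,0.4652); ey = (-0.4652,0.8852)
P = B + -0.62·ex + -2.81·ey = (-2.1960,-2.2549)

-2.20 -2.25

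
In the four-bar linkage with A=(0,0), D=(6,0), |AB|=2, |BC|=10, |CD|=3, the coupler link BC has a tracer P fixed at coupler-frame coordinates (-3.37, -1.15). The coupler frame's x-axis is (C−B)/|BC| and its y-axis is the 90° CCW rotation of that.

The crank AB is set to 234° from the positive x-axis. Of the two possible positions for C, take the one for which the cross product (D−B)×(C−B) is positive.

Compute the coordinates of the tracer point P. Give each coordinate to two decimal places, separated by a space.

A=(0,0), D=(6.00,0)
B = A + 2.00·(cos234°, sin234°) = (-1.1756, -1.6180)
|BD| = 7.3557
circle(B,10.00) ∩ circle(D,3.00): a=9.8635, h=1.6465
  candidates: C₊=(8.0842,2.1578) cross=12.111; C₋=(8.8085,-1.0546) cross=-12.111
  mode + wants cross > 0 → take C=(8.0842,2.1578) (cross=12.111)
ex = (C−B)/|BC| = (0.9260,0.3776); ey = (-0.3776,0.9260)
P = B + -3.37·ex + -1.15·ey = (-3.8619,-3.9554)

-3.86 -3.96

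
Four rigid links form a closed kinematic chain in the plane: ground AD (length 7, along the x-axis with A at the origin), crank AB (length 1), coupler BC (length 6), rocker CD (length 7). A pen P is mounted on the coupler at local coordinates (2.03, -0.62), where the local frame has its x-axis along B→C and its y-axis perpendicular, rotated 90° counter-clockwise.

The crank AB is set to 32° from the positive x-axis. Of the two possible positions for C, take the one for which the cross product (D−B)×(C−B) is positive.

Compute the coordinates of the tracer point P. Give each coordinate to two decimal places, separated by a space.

A=(0,0), D=(7.00,0)
B = A + 1.00·(cos32°, sin32°) = (0.8480, 0.5299)
|BD| = 6.1747
circle(B,6.00) ∩ circle(D,7.00): a=2.0347, h=5.6445
  candidates: C₊=(3.3596,5.9789) cross=34.853; C₋=(2.3908,-5.2683) cross=-34.853
  mode + wants cross > 0 → take C=(3.3596,5.9789) (cross=34.853)
ex = (C−B)/|BC| = (0.4186,0.9082); ey = (-0.9082,0.4186)
P = B + 2.03·ex + -0.62·ey = (2.2609,2.1140)

2.26 2.11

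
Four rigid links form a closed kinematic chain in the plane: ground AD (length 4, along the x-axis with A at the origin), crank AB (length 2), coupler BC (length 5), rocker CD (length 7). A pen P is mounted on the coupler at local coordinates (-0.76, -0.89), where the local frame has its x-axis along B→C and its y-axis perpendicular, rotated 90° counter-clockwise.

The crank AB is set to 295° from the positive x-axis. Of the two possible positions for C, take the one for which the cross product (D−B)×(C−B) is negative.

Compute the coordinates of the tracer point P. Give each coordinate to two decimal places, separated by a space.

A=(0,0), D=(4.00,0)
B = A + 2.00·(cos295°, sin295°) = (0.8452, -1.8126)
|BD| = 3.6384
circle(B,5.00) ∩ circle(D,7.00): a=-1.4789, h=4.7763
  candidates: C₊=(-2.8166,1.5920) cross=17.378; C₋=(1.9424,-6.6908) cross=-17.378
  mode - wants cross < 0 → take C=(1.9424,-6.6908) (cross=-17.378)
ex = (C−B)/|BC| = (0.2194,-0.9756); ey = (0.9756,0.2194)
P = B + -0.76·ex + -0.89·ey = (-0.1898,-1.2664)

-0.19 -1.27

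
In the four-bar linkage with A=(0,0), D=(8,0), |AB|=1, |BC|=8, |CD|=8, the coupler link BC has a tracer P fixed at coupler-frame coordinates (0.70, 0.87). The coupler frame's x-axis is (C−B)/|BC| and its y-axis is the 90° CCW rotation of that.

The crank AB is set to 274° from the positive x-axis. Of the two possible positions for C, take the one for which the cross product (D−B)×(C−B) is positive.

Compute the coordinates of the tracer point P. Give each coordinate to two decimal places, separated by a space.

-0.46 -0.02

A=(0,0), D=(8.00,0)
B = A + 1.00·(cos274°, sin274°) = (0.0698, -0.9976)
|BD| = 7.9927
circle(B,8.00) ∩ circle(D,8.00): a=3.9964, h=6.9303
  candidates: C₊=(3.1699,6.3773) cross=55.392; C₋=(4.8998,-7.3749) cross=-55.392
  mode + wants cross > 0 → take C=(3.1699,6.3773) (cross=55.392)
ex = (C−B)/|BC| = (0.3875,0.9219); ey = (-0.9219,0.3875)
P = B + 0.70·ex + 0.87·ey = (-0.4610,-0.0151)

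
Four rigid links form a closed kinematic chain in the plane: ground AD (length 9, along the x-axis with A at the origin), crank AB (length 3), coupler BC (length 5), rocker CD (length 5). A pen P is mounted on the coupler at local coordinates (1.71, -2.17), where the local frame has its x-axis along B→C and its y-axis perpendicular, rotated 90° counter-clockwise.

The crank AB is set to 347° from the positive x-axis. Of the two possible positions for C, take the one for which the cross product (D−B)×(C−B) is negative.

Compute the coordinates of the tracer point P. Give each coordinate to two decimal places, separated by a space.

2.55 -3.41

A=(0,0), D=(9.00,0)
B = A + 3.00·(cos347°, sin347°) = (2.9231, -0.6749)
|BD| = 6.1142
circle(B,5.00) ∩ circle(D,5.00): a=3.0571, h=3.9565
  candidates: C₊=(5.5249,3.5949) cross=24.191; C₋=(6.3983,-4.2698) cross=-24.191
  mode - wants cross < 0 → take C=(6.3983,-4.2698) (cross=-24.191)
ex = (C−B)/|BC| = (0.6950,-0.7190); ey = (0.7190,0.6950)
P = B + 1.71·ex + -2.17·ey = (2.5514,-3.4125)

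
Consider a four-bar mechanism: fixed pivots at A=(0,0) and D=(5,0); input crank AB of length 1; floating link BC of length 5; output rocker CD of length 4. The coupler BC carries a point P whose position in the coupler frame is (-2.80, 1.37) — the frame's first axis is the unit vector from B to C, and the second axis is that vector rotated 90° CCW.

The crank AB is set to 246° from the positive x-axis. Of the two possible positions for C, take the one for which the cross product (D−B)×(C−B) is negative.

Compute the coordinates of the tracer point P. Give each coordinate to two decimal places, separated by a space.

-1.92 1.81

A=(0,0), D=(5.00,0)
B = A + 1.00·(cos246°, sin246°) = (-0.4067, -0.9135)
|BD| = 5.4834
circle(B,5.00) ∩ circle(D,4.00): a=3.5623, h=3.5085
  candidates: C₊=(2.5213,3.1394) cross=19.238; C₋=(3.6904,-3.7795) cross=-19.238
  mode - wants cross < 0 → take C=(3.6904,-3.7795) (cross=-19.238)
ex = (C−B)/|BC| = (0.8194,-0.5732); ey = (0.5732,0.8194)
P = B + -2.80·ex + 1.37·ey = (-1.9158,1.8140)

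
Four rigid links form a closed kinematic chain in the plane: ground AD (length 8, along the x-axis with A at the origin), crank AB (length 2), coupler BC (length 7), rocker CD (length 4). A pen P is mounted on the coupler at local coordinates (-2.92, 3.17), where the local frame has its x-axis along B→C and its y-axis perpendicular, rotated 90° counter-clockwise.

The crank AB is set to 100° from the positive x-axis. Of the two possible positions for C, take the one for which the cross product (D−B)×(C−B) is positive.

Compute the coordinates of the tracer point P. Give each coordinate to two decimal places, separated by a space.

A=(0,0), D=(8.00,0)
B = A + 2.00·(cos100°, sin100°) = (-0.3473, 1.9696)
|BD| = 8.5765
circle(B,7.00) ∩ circle(D,4.00): a=6.2121, h=3.2264
  candidates: C₊=(6.4397,3.6831) cross=27.671; C₋=(4.9578,-2.5972) cross=-27.671
  mode + wants cross > 0 → take C=(6.4397,3.6831) (cross=27.671)
ex = (C−B)/|BC| = (0.9696,0.2448); ey = (-0.2448,0.9696)
P = B + -2.92·ex + 3.17·ey = (-3.9544,4.3284)

-3.95 4.33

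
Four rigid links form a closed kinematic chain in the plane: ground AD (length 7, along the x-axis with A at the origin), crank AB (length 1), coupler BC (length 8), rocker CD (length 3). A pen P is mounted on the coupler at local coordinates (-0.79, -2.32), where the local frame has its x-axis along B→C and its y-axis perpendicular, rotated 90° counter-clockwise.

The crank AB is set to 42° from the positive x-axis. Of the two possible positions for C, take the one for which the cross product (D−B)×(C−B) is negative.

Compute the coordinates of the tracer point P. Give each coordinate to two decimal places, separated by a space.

-0.99 -1.07

A=(0,0), D=(7.00,0)
B = A + 1.00·(cos42°, sin42°) = (0.7431, 0.6691)
|BD| = 6.2925
circle(B,8.00) ∩ circle(D,3.00): a=7.5165, h=2.7389
  candidates: C₊=(8.5083,2.5933) cross=17.235; C₋=(7.9258,-2.8536) cross=-17.235
  mode - wants cross < 0 → take C=(7.9258,-2.8536) (cross=-17.235)
ex = (C−B)/|BC| = (0.8978,-0.4403); ey = (0.4403,0.8978)
P = B + -0.79·ex + -2.32·ey = (-0.9877,-1.0660)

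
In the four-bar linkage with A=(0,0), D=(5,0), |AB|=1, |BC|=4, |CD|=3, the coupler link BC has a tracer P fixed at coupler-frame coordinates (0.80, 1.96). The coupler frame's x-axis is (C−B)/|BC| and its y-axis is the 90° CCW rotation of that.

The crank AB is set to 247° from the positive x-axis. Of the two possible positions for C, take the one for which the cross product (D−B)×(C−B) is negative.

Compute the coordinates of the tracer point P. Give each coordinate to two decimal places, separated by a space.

1.11 0.58

A=(0,0), D=(5.00,0)
B = A + 1.00·(cos247°, sin247°) = (-0.3907, -0.9205)
|BD| = 5.4688
circle(B,4.00) ∩ circle(D,3.00): a=3.3744, h=2.1479
  candidates: C₊=(2.5740,1.7647) cross=11.746; C₋=(3.2970,-2.4698) cross=-11.746
  mode - wants cross < 0 → take C=(3.2970,-2.4698) (cross=-11.746)
ex = (C−B)/|BC| = (0.9219,-0.3873); ey = (0.3873,0.9219)
P = B + 0.80·ex + 1.96·ey = (1.1060,0.5766)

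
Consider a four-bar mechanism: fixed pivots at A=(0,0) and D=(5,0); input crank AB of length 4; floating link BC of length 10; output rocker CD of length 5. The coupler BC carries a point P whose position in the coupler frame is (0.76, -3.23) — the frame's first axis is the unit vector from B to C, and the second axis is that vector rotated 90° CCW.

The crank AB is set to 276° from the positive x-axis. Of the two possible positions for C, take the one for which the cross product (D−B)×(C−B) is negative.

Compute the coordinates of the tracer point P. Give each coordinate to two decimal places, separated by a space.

2.14 -6.81

A=(0,0), D=(5.00,0)
B = A + 4.00·(cos276°, sin276°) = (0.4181, -3.9781)
|BD| = 6.0679
circle(B,10.00) ∩ circle(D,5.00): a=9.2140, h=3.8861
  candidates: C₊=(4.8280,4.9970) cross=23.580; C₋=(9.9234,-0.8718) cross=-23.580
  mode - wants cross < 0 → take C=(9.9234,-0.8718) (cross=-23.580)
ex = (C−B)/|BC| = (0.9505,0.3106); ey = (-0.3106,0.9505)
P = B + 0.76·ex + -3.23·ey = (2.1439,-6.8122)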